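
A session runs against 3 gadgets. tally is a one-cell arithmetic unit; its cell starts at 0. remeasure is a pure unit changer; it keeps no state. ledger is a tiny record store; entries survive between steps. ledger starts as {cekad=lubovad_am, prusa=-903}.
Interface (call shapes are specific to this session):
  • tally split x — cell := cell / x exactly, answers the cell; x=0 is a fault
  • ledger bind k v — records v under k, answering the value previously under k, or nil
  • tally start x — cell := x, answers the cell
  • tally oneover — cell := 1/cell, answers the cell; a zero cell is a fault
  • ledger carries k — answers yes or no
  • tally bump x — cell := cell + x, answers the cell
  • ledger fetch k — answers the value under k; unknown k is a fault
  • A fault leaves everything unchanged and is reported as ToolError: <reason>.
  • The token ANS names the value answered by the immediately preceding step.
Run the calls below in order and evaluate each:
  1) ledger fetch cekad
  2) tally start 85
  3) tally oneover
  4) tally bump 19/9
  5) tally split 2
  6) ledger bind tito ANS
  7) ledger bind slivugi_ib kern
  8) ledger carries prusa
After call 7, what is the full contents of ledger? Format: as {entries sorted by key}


Answer: {cekad=lubovad_am, prusa=-903, slivugi_ib=kern, tito=812/765}

Derivation:
-- 1. ledger fetch(k: cekad) -> lubovad_am
-- 2. tally start(x: 85) -> 85
-- 3. tally oneover() -> 1/85
-- 4. tally bump(x: 19/9) -> 1624/765
-- 5. tally split(x: 2) -> 812/765
-- 6. ledger bind(k: tito, v: ANS) -> nil
-- 7. ledger bind(k: slivugi_ib, v: kern) -> nil
-- 8. ledger carries(k: prusa) -> yes


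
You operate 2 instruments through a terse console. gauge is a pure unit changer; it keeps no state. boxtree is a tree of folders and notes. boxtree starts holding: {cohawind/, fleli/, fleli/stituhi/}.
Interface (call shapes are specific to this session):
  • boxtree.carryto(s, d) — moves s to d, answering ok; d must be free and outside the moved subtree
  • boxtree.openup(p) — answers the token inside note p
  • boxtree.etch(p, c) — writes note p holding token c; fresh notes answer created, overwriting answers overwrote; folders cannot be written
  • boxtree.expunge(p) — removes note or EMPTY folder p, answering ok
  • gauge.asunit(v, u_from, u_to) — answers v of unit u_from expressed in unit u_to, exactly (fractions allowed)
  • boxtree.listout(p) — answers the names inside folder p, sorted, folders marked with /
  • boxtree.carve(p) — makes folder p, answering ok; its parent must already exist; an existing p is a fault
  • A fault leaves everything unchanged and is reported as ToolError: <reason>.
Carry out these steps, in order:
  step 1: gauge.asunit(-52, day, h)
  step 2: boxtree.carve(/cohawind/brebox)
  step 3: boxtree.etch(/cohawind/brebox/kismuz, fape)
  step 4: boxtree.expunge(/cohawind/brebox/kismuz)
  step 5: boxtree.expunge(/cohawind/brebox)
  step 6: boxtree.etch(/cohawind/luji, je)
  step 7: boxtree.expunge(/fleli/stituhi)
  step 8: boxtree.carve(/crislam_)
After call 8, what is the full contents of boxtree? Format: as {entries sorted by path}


Answer: {cohawind/, cohawind/luji=je, crislam_/, fleli/}

Derivation:
>>> gauge.asunit v: -52 u_from: day u_to: h
= -1248
>>> boxtree.carve p: /cohawind/brebox
= ok
>>> boxtree.etch p: /cohawind/brebox/kismuz c: fape
= created
>>> boxtree.expunge p: /cohawind/brebox/kismuz
= ok
>>> boxtree.expunge p: /cohawind/brebox
= ok
>>> boxtree.etch p: /cohawind/luji c: je
= created
>>> boxtree.expunge p: /fleli/stituhi
= ok
>>> boxtree.carve p: /crislam_
= ok


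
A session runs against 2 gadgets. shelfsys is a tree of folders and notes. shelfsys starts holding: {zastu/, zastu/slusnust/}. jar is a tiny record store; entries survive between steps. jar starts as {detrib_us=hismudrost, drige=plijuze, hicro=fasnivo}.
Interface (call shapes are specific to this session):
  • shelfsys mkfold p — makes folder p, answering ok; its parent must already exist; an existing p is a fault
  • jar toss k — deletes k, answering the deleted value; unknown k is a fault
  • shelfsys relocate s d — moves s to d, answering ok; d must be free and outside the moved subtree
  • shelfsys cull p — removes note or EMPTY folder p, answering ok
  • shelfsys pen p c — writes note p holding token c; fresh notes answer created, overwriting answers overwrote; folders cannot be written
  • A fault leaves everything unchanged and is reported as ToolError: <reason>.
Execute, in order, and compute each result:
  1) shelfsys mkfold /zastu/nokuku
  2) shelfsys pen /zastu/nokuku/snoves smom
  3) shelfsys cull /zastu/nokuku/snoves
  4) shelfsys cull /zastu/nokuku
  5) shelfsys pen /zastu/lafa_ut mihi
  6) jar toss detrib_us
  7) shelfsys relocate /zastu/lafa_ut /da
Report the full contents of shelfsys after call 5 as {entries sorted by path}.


Answer: {zastu/, zastu/lafa_ut=mihi, zastu/slusnust/}

Derivation:
Using shelfsys mkfold with p='/zastu/nokuku', and observe ok.
Invoking shelfsys pen with p='/zastu/nokuku/snoves', c='smom', yielding created.
I run shelfsys cull with p='/zastu/nokuku/snoves', giving ok.
Then shelfsys cull with p='/zastu/nokuku', which returns ok.
I run shelfsys pen with p='/zastu/lafa_ut', c='mihi', — result: created.
Then jar toss with k='detrib_us', — result: hismudrost.
I use shelfsys relocate with s='/zastu/lafa_ut', d='/da': ok.


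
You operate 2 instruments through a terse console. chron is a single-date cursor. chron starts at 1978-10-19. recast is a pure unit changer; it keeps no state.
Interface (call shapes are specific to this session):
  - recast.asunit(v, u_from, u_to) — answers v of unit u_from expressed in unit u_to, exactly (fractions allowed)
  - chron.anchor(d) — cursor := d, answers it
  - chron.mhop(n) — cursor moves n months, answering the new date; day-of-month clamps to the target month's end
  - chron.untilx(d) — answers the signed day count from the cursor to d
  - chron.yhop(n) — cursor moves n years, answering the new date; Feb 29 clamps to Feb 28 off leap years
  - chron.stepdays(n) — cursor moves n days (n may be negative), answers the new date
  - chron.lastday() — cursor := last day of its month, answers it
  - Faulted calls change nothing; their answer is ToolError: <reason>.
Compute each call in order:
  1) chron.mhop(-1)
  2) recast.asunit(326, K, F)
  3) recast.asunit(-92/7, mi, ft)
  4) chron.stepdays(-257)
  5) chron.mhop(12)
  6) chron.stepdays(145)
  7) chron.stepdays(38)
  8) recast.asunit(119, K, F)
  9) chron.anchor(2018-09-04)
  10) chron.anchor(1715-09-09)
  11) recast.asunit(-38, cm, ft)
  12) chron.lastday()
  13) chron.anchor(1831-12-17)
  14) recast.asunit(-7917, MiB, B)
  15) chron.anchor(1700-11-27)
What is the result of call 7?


// mhop(n: -1) ~> 1978-09-19
// asunit(v: 326, u_from: K, u_to: F) ~> 12713/100
// asunit(v: -92/7, u_from: mi, u_to: ft) ~> -485760/7
// stepdays(n: -257) ~> 1978-01-05
// mhop(n: 12) ~> 1979-01-05
// stepdays(n: 145) ~> 1979-05-30
// stepdays(n: 38) ~> 1979-07-07
// asunit(v: 119, u_from: K, u_to: F) ~> -24547/100
// anchor(d: 2018-09-04) ~> 2018-09-04
// anchor(d: 1715-09-09) ~> 1715-09-09
// asunit(v: -38, u_from: cm, u_to: ft) ~> -475/381
// lastday() ~> 1715-09-30
// anchor(d: 1831-12-17) ~> 1831-12-17
// asunit(v: -7917, u_from: MiB, u_to: B) ~> -8301576192
// anchor(d: 1700-11-27) ~> 1700-11-27

Answer: 1979-07-07


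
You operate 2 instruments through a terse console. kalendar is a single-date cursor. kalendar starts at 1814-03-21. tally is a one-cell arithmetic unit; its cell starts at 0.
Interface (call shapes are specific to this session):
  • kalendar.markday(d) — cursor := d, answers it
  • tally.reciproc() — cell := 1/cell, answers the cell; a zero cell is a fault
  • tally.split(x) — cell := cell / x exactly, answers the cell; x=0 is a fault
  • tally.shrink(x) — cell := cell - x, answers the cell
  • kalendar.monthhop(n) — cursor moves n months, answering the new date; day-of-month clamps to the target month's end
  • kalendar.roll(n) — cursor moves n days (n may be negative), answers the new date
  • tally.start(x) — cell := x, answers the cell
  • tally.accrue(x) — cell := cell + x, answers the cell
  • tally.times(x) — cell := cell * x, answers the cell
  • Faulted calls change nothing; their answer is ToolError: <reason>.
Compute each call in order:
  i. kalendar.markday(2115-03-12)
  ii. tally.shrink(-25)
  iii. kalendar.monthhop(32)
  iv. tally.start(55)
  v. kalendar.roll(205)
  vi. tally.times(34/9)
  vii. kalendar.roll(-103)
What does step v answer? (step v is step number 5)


Answer: 2118-06-05

Derivation:
→ kalendar.markday(d=2115-03-12)
← 2115-03-12
→ tally.shrink(x=-25)
← 25
→ kalendar.monthhop(n=32)
← 2117-11-12
→ tally.start(x=55)
← 55
→ kalendar.roll(n=205)
← 2118-06-05
→ tally.times(x=34/9)
← 1870/9
→ kalendar.roll(n=-103)
← 2118-02-22


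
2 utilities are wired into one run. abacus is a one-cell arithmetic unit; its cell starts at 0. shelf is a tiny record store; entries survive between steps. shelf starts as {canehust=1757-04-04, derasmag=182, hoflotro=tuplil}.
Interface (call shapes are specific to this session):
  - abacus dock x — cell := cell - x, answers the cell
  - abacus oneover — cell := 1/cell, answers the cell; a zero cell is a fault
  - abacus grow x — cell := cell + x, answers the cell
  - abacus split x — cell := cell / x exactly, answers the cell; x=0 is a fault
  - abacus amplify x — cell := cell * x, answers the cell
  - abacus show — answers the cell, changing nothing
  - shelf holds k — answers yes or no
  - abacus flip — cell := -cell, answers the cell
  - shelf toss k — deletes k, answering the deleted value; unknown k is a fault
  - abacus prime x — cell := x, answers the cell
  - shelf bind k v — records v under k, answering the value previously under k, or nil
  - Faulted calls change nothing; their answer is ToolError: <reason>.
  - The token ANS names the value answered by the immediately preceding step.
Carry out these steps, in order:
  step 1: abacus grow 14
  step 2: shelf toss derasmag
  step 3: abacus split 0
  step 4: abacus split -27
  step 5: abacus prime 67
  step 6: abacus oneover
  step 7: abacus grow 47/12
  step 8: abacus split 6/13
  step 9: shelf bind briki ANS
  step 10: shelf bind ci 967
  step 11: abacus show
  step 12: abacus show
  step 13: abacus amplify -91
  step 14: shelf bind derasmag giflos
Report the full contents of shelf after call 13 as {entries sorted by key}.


Answer: {briki=41093/4824, canehust=1757-04-04, ci=967, hoflotro=tuplil}

Derivation:
-- abacus grow(14) => 14
-- shelf toss(derasmag) => 182
-- abacus split(0) => ToolError: division by zero
-- abacus split(-27) => -14/27
-- abacus prime(67) => 67
-- abacus oneover() => 1/67
-- abacus grow(47/12) => 3161/804
-- abacus split(6/13) => 41093/4824
-- shelf bind(briki, ANS) => nil
-- shelf bind(ci, 967) => nil
-- abacus show() => 41093/4824
-- abacus show() => 41093/4824
-- abacus amplify(-91) => -3739463/4824
-- shelf bind(derasmag, giflos) => nil


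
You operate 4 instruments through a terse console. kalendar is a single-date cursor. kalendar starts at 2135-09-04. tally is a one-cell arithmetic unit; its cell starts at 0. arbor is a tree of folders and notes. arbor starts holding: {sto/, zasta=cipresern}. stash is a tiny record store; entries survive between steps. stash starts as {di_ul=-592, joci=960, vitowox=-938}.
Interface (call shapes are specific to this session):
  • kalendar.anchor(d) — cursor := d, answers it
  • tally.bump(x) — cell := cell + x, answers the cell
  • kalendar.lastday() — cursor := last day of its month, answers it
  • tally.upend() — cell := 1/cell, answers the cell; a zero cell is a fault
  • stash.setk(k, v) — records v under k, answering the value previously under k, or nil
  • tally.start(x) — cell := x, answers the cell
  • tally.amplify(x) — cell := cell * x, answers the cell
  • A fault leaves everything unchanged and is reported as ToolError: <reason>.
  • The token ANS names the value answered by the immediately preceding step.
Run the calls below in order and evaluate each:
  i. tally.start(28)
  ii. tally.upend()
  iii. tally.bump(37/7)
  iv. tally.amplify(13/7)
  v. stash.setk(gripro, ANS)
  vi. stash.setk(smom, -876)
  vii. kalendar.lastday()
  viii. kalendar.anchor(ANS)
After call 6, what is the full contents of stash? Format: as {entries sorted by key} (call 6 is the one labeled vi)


Answer: {di_ul=-592, gripro=1937/196, joci=960, smom=-876, vitowox=-938}

Derivation:
I use tally.start(x: 28), yielding 28.
Calling tally.upend(), and see 1/28.
Invoking tally.bump(x: 37/7): 149/28.
Now I run tally.amplify(x: 13/7): 1937/196.
I run stash.setk(k: gripro, v: ANS), → nil.
Calling stash.setk(k: smom, v: -876), → nil.
I try kalendar.lastday, giving 2135-09-30.
Calling kalendar.anchor(d: ANS), which returns 2135-09-30.


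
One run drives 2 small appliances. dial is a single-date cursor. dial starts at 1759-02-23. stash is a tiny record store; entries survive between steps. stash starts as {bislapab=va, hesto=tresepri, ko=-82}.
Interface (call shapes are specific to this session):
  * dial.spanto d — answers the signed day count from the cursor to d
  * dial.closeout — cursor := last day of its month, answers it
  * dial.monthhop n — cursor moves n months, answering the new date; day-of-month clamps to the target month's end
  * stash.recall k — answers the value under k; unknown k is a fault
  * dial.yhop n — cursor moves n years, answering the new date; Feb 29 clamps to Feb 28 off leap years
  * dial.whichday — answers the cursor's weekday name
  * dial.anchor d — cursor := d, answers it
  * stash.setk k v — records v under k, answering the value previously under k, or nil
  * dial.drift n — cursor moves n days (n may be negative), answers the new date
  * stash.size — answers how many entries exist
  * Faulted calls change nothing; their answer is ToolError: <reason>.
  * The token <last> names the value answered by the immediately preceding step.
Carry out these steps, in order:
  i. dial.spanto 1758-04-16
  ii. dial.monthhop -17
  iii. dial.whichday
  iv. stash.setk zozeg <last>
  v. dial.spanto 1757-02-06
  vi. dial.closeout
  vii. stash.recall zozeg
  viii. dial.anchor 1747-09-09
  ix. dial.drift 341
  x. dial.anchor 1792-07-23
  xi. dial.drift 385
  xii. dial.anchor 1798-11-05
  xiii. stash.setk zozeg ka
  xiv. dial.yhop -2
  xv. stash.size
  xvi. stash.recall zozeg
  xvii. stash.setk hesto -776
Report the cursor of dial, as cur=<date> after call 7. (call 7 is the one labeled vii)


CALL spanto[d: 1758-04-16]
RET  -313
CALL monthhop[n: -17]
RET  1757-09-23
CALL whichday[]
RET  Friday
CALL setk[k: zozeg; v: <last>]
RET  nil
CALL spanto[d: 1757-02-06]
RET  -229
CALL closeout[]
RET  1757-09-30
CALL recall[k: zozeg]
RET  Friday
CALL anchor[d: 1747-09-09]
RET  1747-09-09
CALL drift[n: 341]
RET  1748-08-15
CALL anchor[d: 1792-07-23]
RET  1792-07-23
CALL drift[n: 385]
RET  1793-08-12
CALL anchor[d: 1798-11-05]
RET  1798-11-05
CALL setk[k: zozeg; v: ka]
RET  Friday
CALL yhop[n: -2]
RET  1796-11-05
CALL size[]
RET  4
CALL recall[k: zozeg]
RET  ka
CALL setk[k: hesto; v: -776]
RET  tresepri

Answer: cur=1757-09-30


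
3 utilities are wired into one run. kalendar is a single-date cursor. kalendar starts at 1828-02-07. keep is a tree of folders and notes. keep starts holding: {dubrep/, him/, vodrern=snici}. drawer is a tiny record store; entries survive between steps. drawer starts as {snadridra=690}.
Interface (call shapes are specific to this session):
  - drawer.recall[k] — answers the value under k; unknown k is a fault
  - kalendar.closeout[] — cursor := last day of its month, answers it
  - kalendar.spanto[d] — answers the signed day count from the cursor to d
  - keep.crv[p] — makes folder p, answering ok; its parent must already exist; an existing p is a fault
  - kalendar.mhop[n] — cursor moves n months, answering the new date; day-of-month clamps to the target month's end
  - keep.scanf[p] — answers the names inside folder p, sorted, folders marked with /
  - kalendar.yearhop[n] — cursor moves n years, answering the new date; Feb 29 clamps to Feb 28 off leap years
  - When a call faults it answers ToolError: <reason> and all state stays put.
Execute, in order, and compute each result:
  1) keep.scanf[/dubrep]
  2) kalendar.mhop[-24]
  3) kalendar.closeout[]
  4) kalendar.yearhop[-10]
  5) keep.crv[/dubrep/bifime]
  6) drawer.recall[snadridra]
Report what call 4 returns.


→ keep.scanf(p: /dubrep)
← []
→ kalendar.mhop(n: -24)
← 1826-02-07
→ kalendar.closeout()
← 1826-02-28
→ kalendar.yearhop(n: -10)
← 1816-02-28
→ keep.crv(p: /dubrep/bifime)
← ok
→ drawer.recall(k: snadridra)
← 690

Answer: 1816-02-28


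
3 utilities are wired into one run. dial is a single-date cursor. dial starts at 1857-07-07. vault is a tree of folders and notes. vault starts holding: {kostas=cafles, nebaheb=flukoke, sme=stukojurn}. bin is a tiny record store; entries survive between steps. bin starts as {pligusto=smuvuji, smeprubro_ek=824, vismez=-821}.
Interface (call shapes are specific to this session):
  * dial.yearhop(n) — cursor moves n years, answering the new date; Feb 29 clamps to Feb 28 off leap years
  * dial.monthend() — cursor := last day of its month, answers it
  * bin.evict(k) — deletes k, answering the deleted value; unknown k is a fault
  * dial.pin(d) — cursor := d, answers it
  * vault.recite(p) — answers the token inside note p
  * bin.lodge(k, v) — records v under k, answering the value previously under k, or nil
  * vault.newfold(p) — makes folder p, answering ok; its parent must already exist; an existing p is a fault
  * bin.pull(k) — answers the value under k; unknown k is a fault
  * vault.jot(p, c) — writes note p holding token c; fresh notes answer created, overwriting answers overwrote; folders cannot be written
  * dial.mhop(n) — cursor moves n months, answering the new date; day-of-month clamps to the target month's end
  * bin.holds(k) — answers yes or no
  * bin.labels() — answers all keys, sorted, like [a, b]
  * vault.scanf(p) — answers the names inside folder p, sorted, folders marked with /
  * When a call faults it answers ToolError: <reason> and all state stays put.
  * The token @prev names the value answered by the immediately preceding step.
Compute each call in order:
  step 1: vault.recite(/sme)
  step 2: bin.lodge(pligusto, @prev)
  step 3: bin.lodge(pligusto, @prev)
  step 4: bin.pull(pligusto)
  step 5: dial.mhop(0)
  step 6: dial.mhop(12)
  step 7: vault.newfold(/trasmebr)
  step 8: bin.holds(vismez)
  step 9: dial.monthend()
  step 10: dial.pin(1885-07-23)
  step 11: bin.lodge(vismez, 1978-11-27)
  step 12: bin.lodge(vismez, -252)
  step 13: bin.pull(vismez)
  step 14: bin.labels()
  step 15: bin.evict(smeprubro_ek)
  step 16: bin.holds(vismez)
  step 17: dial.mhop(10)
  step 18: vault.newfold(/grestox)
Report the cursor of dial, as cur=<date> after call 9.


Answer: cur=1858-07-31

Derivation:
[in] vault.recite p: /sme
= stukojurn
[in] bin.lodge k: pligusto v: @prev
= smuvuji
[in] bin.lodge k: pligusto v: @prev
= stukojurn
[in] bin.pull k: pligusto
= smuvuji
[in] dial.mhop n: 0
= 1857-07-07
[in] dial.mhop n: 12
= 1858-07-07
[in] vault.newfold p: /trasmebr
= ok
[in] bin.holds k: vismez
= yes
[in] dial.monthend
= 1858-07-31
[in] dial.pin d: 1885-07-23
= 1885-07-23
[in] bin.lodge k: vismez v: 1978-11-27
= -821
[in] bin.lodge k: vismez v: -252
= 1978-11-27
[in] bin.pull k: vismez
= -252
[in] bin.labels
= [pligusto, smeprubro_ek, vismez]
[in] bin.evict k: smeprubro_ek
= 824
[in] bin.holds k: vismez
= yes
[in] dial.mhop n: 10
= 1886-05-23
[in] vault.newfold p: /grestox
= ok


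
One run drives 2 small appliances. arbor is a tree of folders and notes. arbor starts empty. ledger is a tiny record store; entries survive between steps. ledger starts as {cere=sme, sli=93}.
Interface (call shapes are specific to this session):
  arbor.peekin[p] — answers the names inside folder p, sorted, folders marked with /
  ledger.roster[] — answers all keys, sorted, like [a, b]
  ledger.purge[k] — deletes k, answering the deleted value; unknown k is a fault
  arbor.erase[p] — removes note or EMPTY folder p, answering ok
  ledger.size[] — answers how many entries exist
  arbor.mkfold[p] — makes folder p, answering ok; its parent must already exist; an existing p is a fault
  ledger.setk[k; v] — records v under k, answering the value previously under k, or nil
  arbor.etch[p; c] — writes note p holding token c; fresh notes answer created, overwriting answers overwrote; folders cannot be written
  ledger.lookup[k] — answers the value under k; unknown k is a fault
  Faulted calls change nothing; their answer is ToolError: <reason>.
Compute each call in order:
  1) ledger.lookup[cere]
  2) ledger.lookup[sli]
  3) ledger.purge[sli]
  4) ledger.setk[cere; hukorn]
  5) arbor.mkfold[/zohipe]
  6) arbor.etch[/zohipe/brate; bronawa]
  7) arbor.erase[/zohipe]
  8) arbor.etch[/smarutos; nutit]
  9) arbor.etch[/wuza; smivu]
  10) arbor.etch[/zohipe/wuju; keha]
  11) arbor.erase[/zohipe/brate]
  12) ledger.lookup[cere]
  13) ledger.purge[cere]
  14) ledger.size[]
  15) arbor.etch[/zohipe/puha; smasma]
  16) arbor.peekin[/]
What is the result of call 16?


Answer: [smarutos, wuza, zohipe/]

Derivation:
I run ledger.lookup(k: cere), which returns sme.
Then ledger.lookup(k: sli), which returns 93.
I call ledger.purge(k: sli), and see 93.
Next I call ledger.setk(k: cere, v: hukorn), and see sme.
I run arbor.mkfold(p: /zohipe), and see ok.
Then arbor.etch(p: /zohipe/brate, c: bronawa), and observe created.
Now I run arbor.erase(p: /zohipe), — result: ToolError: not empty.
Now I run arbor.etch(p: /smarutos, c: nutit), and get created.
Next I call arbor.etch(p: /wuza, c: smivu), giving created.
I use arbor.etch(p: /zohipe/wuju, c: keha), giving created.
Now I run arbor.erase(p: /zohipe/brate), and get ok.
I use ledger.lookup(k: cere), — result: hukorn.
Now I run ledger.purge(k: cere), and see hukorn.
I invoke ledger.size, → 0.
Now I run arbor.etch(p: /zohipe/puha, c: smasma): created.
Using arbor.peekin(p: /), → [smarutos, wuza, zohipe/].


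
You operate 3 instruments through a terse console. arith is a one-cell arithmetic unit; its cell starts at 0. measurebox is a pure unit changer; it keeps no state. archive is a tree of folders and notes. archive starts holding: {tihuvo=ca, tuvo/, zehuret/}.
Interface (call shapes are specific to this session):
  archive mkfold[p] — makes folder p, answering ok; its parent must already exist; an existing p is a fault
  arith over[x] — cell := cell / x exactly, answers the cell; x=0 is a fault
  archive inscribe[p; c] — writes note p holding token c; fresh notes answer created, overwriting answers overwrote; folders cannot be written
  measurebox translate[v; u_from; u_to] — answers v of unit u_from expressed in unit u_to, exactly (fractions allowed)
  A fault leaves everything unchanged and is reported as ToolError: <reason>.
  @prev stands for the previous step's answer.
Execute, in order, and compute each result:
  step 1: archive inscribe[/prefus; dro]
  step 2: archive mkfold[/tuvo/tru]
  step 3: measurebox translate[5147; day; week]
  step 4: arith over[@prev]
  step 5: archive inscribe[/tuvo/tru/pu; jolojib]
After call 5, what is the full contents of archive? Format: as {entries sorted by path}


Next I call archive inscribe passing p='/prefus', c='dro', giving created.
I use archive mkfold passing p='/tuvo/tru', and observe ok.
I call measurebox translate passing v='5147', u_from='day', u_to='week', which returns 5147/7.
Invoking arith over passing x='@prev', and get 0.
I try archive inscribe passing p='/tuvo/tru/pu', c='jolojib', yielding created.

Answer: {prefus=dro, tihuvo=ca, tuvo/, tuvo/tru/, tuvo/tru/pu=jolojib, zehuret/}


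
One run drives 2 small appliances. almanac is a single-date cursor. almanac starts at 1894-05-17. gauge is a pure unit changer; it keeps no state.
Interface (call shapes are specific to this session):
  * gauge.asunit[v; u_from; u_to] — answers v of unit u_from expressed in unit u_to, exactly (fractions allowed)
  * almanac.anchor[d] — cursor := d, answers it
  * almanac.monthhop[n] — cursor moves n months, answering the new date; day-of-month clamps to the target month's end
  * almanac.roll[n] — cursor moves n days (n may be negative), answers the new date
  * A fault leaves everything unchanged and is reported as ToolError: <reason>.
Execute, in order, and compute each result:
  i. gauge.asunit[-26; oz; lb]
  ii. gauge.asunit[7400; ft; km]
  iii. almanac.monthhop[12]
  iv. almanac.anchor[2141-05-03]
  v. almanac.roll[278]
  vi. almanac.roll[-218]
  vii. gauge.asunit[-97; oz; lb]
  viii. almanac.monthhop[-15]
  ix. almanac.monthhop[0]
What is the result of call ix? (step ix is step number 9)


Then gauge.asunit(v='-26', u_from='oz', u_to='lb'), — result: -13/8.
I run gauge.asunit(v='7400', u_from='ft', u_to='km'), — result: 14097/6250.
Invoking almanac.monthhop(n='12'), giving 1895-05-17.
I try almanac.anchor(d='2141-05-03'), — result: 2141-05-03.
Using almanac.roll(n='278'), → 2142-02-05.
Now I run almanac.roll(n='-218'), and observe 2141-07-02.
Then gauge.asunit(v='-97', u_from='oz', u_to='lb'), yielding -97/16.
Using almanac.monthhop(n='-15'): 2140-04-02.
I use almanac.monthhop(n='0'), which returns 2140-04-02.

Answer: 2140-04-02


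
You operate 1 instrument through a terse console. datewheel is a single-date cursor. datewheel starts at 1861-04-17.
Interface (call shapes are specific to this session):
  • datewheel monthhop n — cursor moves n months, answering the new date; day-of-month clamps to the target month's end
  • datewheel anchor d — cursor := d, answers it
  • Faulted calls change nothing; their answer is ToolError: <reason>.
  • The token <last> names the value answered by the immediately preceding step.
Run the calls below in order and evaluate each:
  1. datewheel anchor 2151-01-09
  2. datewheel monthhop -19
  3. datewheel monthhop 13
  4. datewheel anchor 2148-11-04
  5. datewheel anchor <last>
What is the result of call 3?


Answer: 2150-07-09

Derivation:
>>> datewheel anchor d=2151-01-09
[out] 2151-01-09
>>> datewheel monthhop n=-19
[out] 2149-06-09
>>> datewheel monthhop n=13
[out] 2150-07-09
>>> datewheel anchor d=2148-11-04
[out] 2148-11-04
>>> datewheel anchor d=<last>
[out] 2148-11-04


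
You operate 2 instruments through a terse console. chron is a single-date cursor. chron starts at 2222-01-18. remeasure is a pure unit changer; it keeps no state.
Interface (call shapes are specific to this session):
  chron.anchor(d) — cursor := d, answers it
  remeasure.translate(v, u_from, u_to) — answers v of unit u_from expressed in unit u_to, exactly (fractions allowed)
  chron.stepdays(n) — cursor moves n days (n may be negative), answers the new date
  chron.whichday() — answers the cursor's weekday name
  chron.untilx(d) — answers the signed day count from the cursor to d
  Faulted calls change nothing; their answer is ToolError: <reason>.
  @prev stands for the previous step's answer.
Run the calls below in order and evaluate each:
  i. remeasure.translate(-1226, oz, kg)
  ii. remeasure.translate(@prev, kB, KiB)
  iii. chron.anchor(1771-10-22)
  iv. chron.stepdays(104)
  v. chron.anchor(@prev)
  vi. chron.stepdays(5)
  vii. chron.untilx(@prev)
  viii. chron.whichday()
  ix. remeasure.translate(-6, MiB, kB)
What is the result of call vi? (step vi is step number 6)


Answer: 1772-02-08

Derivation:
% 1. remeasure.translate(v→-1226, u_from→oz, u_to→kg) -> -27805212281/800000000
% 2. remeasure.translate(v→@prev, u_from→kB, u_to→KiB) -> -27805212281/819200000
% 3. chron.anchor(d→1771-10-22) -> 1771-10-22
% 4. chron.stepdays(n→104) -> 1772-02-03
% 5. chron.anchor(d→@prev) -> 1772-02-03
% 6. chron.stepdays(n→5) -> 1772-02-08
% 7. chron.untilx(d→@prev) -> 0
% 8. chron.whichday() -> Saturday
% 9. remeasure.translate(v→-6, u_from→MiB, u_to→kB) -> -786432/125


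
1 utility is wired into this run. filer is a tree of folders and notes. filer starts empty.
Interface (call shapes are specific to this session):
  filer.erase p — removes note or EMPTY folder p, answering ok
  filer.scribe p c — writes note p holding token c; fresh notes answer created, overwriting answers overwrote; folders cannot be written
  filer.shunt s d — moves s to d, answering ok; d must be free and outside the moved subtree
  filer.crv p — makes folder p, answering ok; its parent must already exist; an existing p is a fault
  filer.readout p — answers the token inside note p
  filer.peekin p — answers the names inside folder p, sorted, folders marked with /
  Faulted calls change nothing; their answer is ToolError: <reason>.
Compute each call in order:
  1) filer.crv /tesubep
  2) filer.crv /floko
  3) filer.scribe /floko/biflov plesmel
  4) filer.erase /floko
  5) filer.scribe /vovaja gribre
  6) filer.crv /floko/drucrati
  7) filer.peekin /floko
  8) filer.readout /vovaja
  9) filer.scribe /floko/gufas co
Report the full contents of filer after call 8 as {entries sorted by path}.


>> filer.crv(p→/tesubep)
<< ok
>> filer.crv(p→/floko)
<< ok
>> filer.scribe(p→/floko/biflov, c→plesmel)
<< created
>> filer.erase(p→/floko)
<< ToolError: not empty
>> filer.scribe(p→/vovaja, c→gribre)
<< created
>> filer.crv(p→/floko/drucrati)
<< ok
>> filer.peekin(p→/floko)
<< [biflov, drucrati/]
>> filer.readout(p→/vovaja)
<< gribre
>> filer.scribe(p→/floko/gufas, c→co)
<< created

Answer: {floko/, floko/biflov=plesmel, floko/drucrati/, tesubep/, vovaja=gribre}


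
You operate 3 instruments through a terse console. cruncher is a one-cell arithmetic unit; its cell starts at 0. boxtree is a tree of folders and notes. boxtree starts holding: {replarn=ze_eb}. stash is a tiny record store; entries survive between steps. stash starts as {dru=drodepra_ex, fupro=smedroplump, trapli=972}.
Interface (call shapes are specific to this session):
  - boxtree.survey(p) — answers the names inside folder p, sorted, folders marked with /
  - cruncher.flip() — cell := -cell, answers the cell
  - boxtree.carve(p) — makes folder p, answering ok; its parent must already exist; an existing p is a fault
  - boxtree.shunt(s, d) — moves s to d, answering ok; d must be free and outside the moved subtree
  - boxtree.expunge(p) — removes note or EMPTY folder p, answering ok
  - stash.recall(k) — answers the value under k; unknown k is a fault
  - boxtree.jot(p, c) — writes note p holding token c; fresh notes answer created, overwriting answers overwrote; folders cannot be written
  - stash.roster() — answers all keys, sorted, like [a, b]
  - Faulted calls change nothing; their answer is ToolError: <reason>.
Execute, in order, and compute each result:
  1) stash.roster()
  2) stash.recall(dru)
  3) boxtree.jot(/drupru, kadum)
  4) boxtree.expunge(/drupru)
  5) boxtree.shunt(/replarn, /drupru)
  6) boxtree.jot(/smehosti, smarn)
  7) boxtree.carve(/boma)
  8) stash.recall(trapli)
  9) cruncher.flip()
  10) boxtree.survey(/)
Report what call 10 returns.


Answer: [boma/, drupru, smehosti]

Derivation:
==> stash.roster()
<== [dru, fupro, trapli]
==> stash.recall(k: dru)
<== drodepra_ex
==> boxtree.jot(p: /drupru, c: kadum)
<== created
==> boxtree.expunge(p: /drupru)
<== ok
==> boxtree.shunt(s: /replarn, d: /drupru)
<== ok
==> boxtree.jot(p: /smehosti, c: smarn)
<== created
==> boxtree.carve(p: /boma)
<== ok
==> stash.recall(k: trapli)
<== 972
==> cruncher.flip()
<== 0
==> boxtree.survey(p: /)
<== [boma/, drupru, smehosti]


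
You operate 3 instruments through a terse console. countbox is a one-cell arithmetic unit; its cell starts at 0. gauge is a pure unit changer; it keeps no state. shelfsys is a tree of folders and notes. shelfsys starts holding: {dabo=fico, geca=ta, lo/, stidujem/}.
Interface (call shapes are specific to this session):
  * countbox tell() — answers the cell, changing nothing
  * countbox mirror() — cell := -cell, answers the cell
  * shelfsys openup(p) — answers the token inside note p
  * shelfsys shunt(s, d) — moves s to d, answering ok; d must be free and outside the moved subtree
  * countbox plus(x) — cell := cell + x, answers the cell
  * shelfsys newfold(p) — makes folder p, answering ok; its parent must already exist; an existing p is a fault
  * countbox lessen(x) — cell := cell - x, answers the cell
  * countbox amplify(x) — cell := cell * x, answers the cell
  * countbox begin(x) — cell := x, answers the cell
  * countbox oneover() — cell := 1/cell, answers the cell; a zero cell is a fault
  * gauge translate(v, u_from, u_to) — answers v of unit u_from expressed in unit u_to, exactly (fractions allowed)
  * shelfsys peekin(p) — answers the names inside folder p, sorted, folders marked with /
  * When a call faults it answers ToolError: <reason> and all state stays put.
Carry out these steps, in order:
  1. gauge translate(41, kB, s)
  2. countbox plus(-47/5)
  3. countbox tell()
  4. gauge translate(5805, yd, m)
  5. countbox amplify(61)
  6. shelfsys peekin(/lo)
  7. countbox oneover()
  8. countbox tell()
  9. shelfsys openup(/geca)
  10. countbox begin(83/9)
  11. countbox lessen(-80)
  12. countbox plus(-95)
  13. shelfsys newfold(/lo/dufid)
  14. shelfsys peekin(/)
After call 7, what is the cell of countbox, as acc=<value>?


Next I call gauge translate(v=41, u_from=kB, u_to=s), which returns ToolError: incompatible units.
Next I call countbox plus(x=-47/5), and get -47/5.
I try countbox tell(), and observe -47/5.
I use gauge translate(v=5805, u_from=yd, u_to=m), which returns 1327023/250.
Then countbox amplify(x=61), — result: -2867/5.
I call shelfsys peekin(p=/lo), and see [].
Invoking countbox oneover, → -5/2867.
Using countbox tell, yielding -5/2867.
Calling shelfsys openup(p=/geca), yielding ta.
Then countbox begin(x=83/9), giving 83/9.
I run countbox lessen(x=-80): 803/9.
I call countbox plus(x=-95), which returns -52/9.
Then shelfsys newfold(p=/lo/dufid), and see ok.
I try shelfsys peekin(p=/), yielding [dabo, geca, lo/, stidujem/].

Answer: acc=-5/2867


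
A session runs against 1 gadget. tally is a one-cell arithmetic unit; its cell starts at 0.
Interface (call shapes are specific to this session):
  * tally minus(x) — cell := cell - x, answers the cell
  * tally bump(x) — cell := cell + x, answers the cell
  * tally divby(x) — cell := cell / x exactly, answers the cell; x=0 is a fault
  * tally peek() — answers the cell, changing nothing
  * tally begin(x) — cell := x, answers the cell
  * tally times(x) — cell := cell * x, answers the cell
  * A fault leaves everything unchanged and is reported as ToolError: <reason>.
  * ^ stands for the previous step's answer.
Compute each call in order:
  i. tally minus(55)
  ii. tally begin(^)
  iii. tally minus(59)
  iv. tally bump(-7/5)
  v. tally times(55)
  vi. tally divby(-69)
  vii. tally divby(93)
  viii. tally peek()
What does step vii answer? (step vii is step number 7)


Answer: 6347/6417

Derivation:
I run tally minus with 55, and see -55.
I invoke tally begin with ^, → -55.
I use tally minus with 59, giving -114.
I try tally bump with -7/5: -577/5.
Using tally times with 55, giving -6347.
Now I run tally divby with -69, and observe 6347/69.
I use tally divby with 93, which returns 6347/6417.
I invoke tally peek(): 6347/6417.


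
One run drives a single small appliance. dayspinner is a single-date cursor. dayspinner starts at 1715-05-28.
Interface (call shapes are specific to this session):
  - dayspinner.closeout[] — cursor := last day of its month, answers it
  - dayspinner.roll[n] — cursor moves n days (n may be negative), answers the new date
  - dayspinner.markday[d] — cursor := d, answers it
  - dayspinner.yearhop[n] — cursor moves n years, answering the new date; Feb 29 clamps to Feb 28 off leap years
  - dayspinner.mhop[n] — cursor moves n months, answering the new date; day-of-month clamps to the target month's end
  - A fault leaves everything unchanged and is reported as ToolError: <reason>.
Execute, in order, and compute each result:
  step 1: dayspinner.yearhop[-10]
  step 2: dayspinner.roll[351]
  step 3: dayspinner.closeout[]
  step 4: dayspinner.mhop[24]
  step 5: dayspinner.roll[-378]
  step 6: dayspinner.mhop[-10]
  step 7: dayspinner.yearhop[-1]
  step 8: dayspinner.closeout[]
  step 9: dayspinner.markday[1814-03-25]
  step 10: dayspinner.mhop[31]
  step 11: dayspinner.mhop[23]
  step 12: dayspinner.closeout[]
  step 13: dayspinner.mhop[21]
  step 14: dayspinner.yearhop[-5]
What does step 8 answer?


Answer: 1705-07-31

Derivation:
% yearhop(n→-10) == 1705-05-28
% roll(n→351) == 1706-05-14
% closeout() == 1706-05-31
% mhop(n→24) == 1708-05-31
% roll(n→-378) == 1707-05-19
% mhop(n→-10) == 1706-07-19
% yearhop(n→-1) == 1705-07-19
% closeout() == 1705-07-31
% markday(d→1814-03-25) == 1814-03-25
% mhop(n→31) == 1816-10-25
% mhop(n→23) == 1818-09-25
% closeout() == 1818-09-30
% mhop(n→21) == 1820-06-30
% yearhop(n→-5) == 1815-06-30


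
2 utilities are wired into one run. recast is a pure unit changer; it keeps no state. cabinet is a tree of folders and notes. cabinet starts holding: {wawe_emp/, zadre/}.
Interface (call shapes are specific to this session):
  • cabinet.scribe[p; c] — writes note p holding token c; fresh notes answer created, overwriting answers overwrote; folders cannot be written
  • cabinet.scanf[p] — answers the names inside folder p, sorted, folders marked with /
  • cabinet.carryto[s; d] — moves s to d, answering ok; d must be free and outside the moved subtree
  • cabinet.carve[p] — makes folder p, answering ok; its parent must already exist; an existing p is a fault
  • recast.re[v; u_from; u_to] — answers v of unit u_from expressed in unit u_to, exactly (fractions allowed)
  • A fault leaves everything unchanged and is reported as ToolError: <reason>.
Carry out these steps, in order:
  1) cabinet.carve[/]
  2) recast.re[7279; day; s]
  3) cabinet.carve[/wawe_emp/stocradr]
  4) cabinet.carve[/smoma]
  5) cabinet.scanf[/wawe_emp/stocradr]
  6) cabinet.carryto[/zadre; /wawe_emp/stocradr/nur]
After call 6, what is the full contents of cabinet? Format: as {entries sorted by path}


# cabinet.carve(p→/) == ToolError: exists
# recast.re(v→7279, u_from→day, u_to→s) == 628905600
# cabinet.carve(p→/wawe_emp/stocradr) == ok
# cabinet.carve(p→/smoma) == ok
# cabinet.scanf(p→/wawe_emp/stocradr) == []
# cabinet.carryto(s→/zadre, d→/wawe_emp/stocradr/nur) == ok

Answer: {smoma/, wawe_emp/, wawe_emp/stocradr/, wawe_emp/stocradr/nur/}


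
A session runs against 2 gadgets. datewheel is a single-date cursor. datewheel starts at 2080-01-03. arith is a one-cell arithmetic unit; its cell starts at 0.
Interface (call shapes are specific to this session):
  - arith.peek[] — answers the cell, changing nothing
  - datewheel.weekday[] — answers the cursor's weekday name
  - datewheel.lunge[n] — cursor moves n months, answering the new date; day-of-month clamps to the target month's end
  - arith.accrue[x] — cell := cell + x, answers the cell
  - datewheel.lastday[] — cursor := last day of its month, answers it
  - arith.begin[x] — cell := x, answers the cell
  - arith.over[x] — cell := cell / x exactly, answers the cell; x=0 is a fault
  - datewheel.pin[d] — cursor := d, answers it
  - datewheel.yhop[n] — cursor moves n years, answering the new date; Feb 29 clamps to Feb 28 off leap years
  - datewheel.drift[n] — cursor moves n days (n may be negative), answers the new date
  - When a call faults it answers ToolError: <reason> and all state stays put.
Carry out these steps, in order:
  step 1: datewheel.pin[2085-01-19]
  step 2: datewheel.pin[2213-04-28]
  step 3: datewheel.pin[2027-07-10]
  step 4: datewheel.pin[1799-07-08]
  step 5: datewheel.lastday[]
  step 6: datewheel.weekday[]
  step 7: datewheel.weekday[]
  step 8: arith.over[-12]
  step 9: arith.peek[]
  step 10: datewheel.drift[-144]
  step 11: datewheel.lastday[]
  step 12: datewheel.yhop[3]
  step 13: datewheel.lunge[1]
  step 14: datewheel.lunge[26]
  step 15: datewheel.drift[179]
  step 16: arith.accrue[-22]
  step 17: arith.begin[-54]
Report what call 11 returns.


[in] datewheel.pin d: 2085-01-19
= 2085-01-19
[in] datewheel.pin d: 2213-04-28
= 2213-04-28
[in] datewheel.pin d: 2027-07-10
= 2027-07-10
[in] datewheel.pin d: 1799-07-08
= 1799-07-08
[in] datewheel.lastday
= 1799-07-31
[in] datewheel.weekday
= Wednesday
[in] datewheel.weekday
= Wednesday
[in] arith.over x: -12
= 0
[in] arith.peek
= 0
[in] datewheel.drift n: -144
= 1799-03-09
[in] datewheel.lastday
= 1799-03-31
[in] datewheel.yhop n: 3
= 1802-03-31
[in] datewheel.lunge n: 1
= 1802-04-30
[in] datewheel.lunge n: 26
= 1804-06-30
[in] datewheel.drift n: 179
= 1804-12-26
[in] arith.accrue x: -22
= -22
[in] arith.begin x: -54
= -54

Answer: 1799-03-31
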